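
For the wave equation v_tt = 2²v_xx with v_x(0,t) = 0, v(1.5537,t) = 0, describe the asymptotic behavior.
v oscillates (no decay). Energy is conserved; the solution oscillates indefinitely as standing waves.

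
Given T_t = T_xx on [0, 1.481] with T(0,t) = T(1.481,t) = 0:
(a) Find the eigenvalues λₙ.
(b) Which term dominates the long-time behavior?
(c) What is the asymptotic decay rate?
Eigenvalues: λₙ = n²π²/1.481².
First three modes:
  n=1: λ₁ = π²/1.481² ≈ 4.5
  n=2: λ₂ = 4π²/1.481² ≈ 17.999 (4× faster decay)
  n=3: λ₃ = 9π²/1.481² ≈ 40.498 (9× faster decay)
As t → ∞, higher modes decay exponentially faster. The n=1 mode dominates: T ~ c₁ sin(πx/1.481) e^{-λ₁t}.
Decay rate: λ₁ = π²/1.481² ≈ 4.5.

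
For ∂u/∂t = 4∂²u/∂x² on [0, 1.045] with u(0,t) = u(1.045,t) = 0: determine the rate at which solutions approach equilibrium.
Eigenvalues: λₙ = 4n²π²/1.045².
First three modes:
  n=1: λ₁ = 4π²/1.045² ≈ 36.152
  n=2: λ₂ = 16π²/1.045² ≈ 144.606 (4× faster decay)
  n=3: λ₃ = 36π²/1.045² ≈ 325.364 (9× faster decay)
As t → ∞, higher modes decay exponentially faster. The n=1 mode dominates: u ~ c₁ sin(πx/1.045) e^{-λ₁t}.
Decay rate: λ₁ = 4π²/1.045² ≈ 36.152.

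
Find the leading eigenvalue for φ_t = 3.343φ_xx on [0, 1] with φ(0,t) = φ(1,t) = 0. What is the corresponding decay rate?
Eigenvalues: λₙ = 3.343n²π².
First three modes:
  n=1: λ₁ = 3.343π² ≈ 32.994
  n=2: λ₂ = 13.372π² ≈ 131.976 (4× faster decay)
  n=3: λ₃ = 30.087π² ≈ 296.947 (9× faster decay)
As t → ∞, higher modes decay exponentially faster. The n=1 mode dominates: φ ~ c₁ sin(πx) e^{-λ₁t}.
Decay rate: λ₁ = 3.343π² ≈ 32.994.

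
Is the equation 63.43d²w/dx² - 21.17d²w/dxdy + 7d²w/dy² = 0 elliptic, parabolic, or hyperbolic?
Computing B² - 4AC with A = 63.43, B = -21.17, C = 7: discriminant = -1327.8711 (negative). Answer: elliptic.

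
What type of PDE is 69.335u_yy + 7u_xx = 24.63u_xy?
Rewriting in standard form: 7u_xx - 24.63u_xy + 69.335u_yy = 0. With A = 7, B = -24.63, C = 69.335, the discriminant is -1334.7431. This is an elliptic PDE.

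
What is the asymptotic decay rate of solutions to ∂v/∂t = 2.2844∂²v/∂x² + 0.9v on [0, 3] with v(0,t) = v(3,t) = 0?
Eigenvalues: λₙ = 2.2844n²π²/3² - 0.9.
First three modes:
  n=1: λ₁ = 2.2844π²/3² - 0.9 ≈ 1.605
  n=2: λ₂ = 9.1376π²/3² - 0.9 ≈ 9.12
  n=3: λ₃ = 20.5596π²/3² - 0.9 ≈ 21.646
Since 2.2844π²/3² ≈ 2.505 > 0.9, all λₙ > 0.
The n=1 mode decays slowest → dominates as t → ∞.
Asymptotic: v ~ c₁ sin(πx/3) e^{-λ₁t} with decay rate λ₁ ≈ 1.605.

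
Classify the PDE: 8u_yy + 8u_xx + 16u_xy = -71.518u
Rewriting in standard form: 8u_xx + 16u_xy + 8u_yy + 71.518u = 0. A = 8, B = 16, C = 8. Discriminant B² - 4AC = 0. Since 0 = 0, parabolic.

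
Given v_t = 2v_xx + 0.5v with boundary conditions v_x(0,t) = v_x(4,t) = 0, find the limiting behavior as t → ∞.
v grows unboundedly. With Neumann BCs the constant mode has diffusion eigenvalue 0, so any r > 0 makes it grow like e^(0.5t); solution grows exponentially.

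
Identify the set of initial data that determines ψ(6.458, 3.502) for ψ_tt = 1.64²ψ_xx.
Domain of dependence: [0.71472, 12.20128]. Signals travel at speed 1.64, so data within |x - 6.458| ≤ 1.64·3.502 = 5.74328 can reach the point.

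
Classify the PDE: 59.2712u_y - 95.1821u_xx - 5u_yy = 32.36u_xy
Rewriting in standard form: -95.1821u_xx - 32.36u_xy - 5u_yy + 59.2712u_y = 0. A = -95.1821, B = -32.36, C = -5. Discriminant B² - 4AC = -856.4724. Since -856.4724 < 0, elliptic.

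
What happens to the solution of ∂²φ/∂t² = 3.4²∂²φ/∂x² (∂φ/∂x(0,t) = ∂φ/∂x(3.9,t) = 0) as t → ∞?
φ oscillates about a mean that drifts linearly in t (generically unbounded; no decay). There is no damping, so the nonconstant modes persist as standing waves (energy conserved, no decay). But with Neumann conditions at both ends the constant mode has eigenvalue 0: the spatial mean M(t) of φ satisfies M'' = 0, so M(t) = M(0) + M'(0)·t. Unless the initial velocity has zero mean (∫φ_t(x,0)dx = 0), the solution grows linearly in t (unbounded, though not exponentially); if it does have zero mean, the solution stays bounded and simply oscillates.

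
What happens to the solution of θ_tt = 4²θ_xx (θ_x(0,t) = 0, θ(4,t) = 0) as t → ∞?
θ oscillates (no decay). Energy is conserved; the solution oscillates indefinitely as standing waves.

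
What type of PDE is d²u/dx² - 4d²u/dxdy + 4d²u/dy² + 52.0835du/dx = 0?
With A = 1, B = -4, C = 4, the discriminant is 0. This is a parabolic PDE.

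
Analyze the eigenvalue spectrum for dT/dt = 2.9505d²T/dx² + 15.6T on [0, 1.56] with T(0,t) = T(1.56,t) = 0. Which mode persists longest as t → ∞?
Eigenvalues: λₙ = 2.9505n²π²/1.56² - 15.6.
First three modes:
  n=1: λ₁ = 2.9505π²/1.56² - 15.6 ≈ -3.634
  n=2: λ₂ = 11.802π²/1.56² - 15.6 ≈ 32.264
  n=3: λ₃ = 26.5545π²/1.56² - 15.6 ≈ 92.093
Since 2.9505π²/1.56² ≈ 11.966 < 15.6, λ₁ < 0.
The n=1 mode grows fastest (−λₙ is largest for n=1) → dominates.
Asymptotic: T ~ c₁ sin(πx/1.56) e^{3.634t} (exponential growth at rate −λ₁ ≈ 3.634).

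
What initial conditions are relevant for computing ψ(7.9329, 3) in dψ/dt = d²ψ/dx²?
The entire real line. The heat equation has infinite propagation speed: any initial disturbance instantly affects all points (though exponentially small far away).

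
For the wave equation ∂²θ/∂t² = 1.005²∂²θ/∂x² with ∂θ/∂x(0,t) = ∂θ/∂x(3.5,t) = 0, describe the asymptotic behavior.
θ oscillates about a mean that drifts linearly in t (generically unbounded; no decay). There is no damping, so the nonconstant modes persist as standing waves (energy conserved, no decay). But with Neumann conditions at both ends the constant mode has eigenvalue 0: the spatial mean M(t) of θ satisfies M'' = 0, so M(t) = M(0) + M'(0)·t. Unless the initial velocity has zero mean (∫θ_t(x,0)dx = 0), the solution grows linearly in t (unbounded, though not exponentially); if it does have zero mean, the solution stays bounded and simply oscillates.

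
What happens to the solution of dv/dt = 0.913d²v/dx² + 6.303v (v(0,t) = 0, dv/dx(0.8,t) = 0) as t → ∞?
v grows unboundedly. Reaction dominates diffusion (r=6.303 > κπ²/(4L²)≈3.52); solution grows exponentially.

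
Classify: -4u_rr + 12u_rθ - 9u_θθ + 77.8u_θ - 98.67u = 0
Parabolic (discriminant = 0).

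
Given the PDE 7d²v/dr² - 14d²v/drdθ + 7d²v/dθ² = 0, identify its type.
The second-order coefficients are A = 7, B = -14, C = 7. Since B² - 4AC = 0 = 0, this is a parabolic PDE.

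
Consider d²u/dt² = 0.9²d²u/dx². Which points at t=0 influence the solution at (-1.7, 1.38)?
Domain of dependence: [-2.942, -0.458]. Signals travel at speed 0.9, so data within |x - -1.7| ≤ 0.9·1.38 = 1.242 can reach the point.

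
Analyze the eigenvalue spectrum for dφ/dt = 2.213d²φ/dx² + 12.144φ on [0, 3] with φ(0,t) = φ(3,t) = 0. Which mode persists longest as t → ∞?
Eigenvalues: λₙ = 2.213n²π²/3² - 12.144.
First three modes:
  n=1: λ₁ = 2.213π²/3² - 12.144 ≈ -9.717
  n=2: λ₂ = 8.852π²/3² - 12.144 ≈ -2.437
  n=3: λ₃ = 19.917π²/3² - 12.144 ≈ 9.697
Since 2.213π²/3² ≈ 2.427 < 12.144, λ₁ < 0.
The n=1 mode grows fastest (−λₙ is largest for n=1) → dominates.
Asymptotic: φ ~ c₁ sin(πx/3) e^{9.717t} (exponential growth at rate −λ₁ ≈ 9.717).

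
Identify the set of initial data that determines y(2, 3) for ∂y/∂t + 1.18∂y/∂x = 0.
A single point: x = -1.54. The characteristic through (2, 3) is x - 1.18t = const, so x = 2 - 1.18·3 = -1.54.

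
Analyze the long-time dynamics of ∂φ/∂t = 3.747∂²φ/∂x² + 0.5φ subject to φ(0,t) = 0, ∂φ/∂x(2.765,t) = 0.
Long-time behavior: φ → 0. Diffusion dominates reaction (r=0.5 < κπ²/(4L²)≈1.21); solution decays.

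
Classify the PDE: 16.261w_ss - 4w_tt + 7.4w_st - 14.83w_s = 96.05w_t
Rewriting in standard form: 16.261w_ss + 7.4w_st - 4w_tt - 14.83w_s - 96.05w_t = 0. A = 16.261, B = 7.4, C = -4. Discriminant B² - 4AC = 314.936. Since 314.936 > 0, hyperbolic.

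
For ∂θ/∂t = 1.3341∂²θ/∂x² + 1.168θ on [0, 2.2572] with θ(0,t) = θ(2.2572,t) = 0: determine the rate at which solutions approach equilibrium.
Eigenvalues: λₙ = 1.3341n²π²/2.2572² - 1.168.
First three modes:
  n=1: λ₁ = 1.3341π²/2.2572² - 1.168 ≈ 1.416
  n=2: λ₂ = 5.3364π²/2.2572² - 1.168 ≈ 9.169
  n=3: λ₃ = 12.0069π²/2.2572² - 1.168 ≈ 22.091
Since 1.3341π²/2.2572² ≈ 2.584 > 1.168, all λₙ > 0.
The n=1 mode decays slowest → dominates as t → ∞.
Asymptotic: θ ~ c₁ sin(πx/2.2572) e^{-λ₁t} with decay rate λ₁ ≈ 1.416.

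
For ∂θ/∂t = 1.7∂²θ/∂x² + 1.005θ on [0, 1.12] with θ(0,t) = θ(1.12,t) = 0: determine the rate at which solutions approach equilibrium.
Eigenvalues: λₙ = 1.7n²π²/1.12² - 1.005.
First three modes:
  n=1: λ₁ = 1.7π²/1.12² - 1.005 ≈ 12.371
  n=2: λ₂ = 6.8π²/1.12² - 1.005 ≈ 52.497
  n=3: λ₃ = 15.3π²/1.12² - 1.005 ≈ 119.375
Since 1.7π²/1.12² ≈ 13.376 > 1.005, all λₙ > 0.
The n=1 mode decays slowest → dominates as t → ∞.
Asymptotic: θ ~ c₁ sin(πx/1.12) e^{-λ₁t} with decay rate λ₁ ≈ 12.371.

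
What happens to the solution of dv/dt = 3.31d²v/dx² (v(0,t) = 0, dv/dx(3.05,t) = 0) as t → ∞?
v → 0. Heat escapes through the Dirichlet boundary.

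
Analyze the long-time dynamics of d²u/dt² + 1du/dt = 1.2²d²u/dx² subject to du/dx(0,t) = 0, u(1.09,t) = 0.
Long-time behavior: u → 0. Damping (γ=1) dissipates energy; oscillations decay exponentially.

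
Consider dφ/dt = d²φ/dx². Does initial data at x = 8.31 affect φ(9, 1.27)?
Yes, for any finite x. The heat equation has infinite propagation speed, so all initial data affects all points at any t > 0.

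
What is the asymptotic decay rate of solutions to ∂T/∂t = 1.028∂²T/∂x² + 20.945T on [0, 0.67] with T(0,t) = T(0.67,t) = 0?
Eigenvalues: λₙ = 1.028n²π²/0.67² - 20.945.
First three modes:
  n=1: λ₁ = 1.028π²/0.67² - 20.945 ≈ 1.657
  n=2: λ₂ = 4.112π²/0.67² - 20.945 ≈ 69.462
  n=3: λ₃ = 9.252π²/0.67² - 20.945 ≈ 182.471
Since 1.028π²/0.67² ≈ 22.602 > 20.945, all λₙ > 0.
The n=1 mode decays slowest → dominates as t → ∞.
Asymptotic: T ~ c₁ sin(πx/0.67) e^{-λ₁t} with decay rate λ₁ ≈ 1.657.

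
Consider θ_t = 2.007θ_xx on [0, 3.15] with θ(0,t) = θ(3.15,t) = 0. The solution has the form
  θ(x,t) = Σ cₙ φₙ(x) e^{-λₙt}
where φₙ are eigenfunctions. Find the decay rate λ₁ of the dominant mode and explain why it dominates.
Eigenvalues: λₙ = 2.007n²π²/3.15².
First three modes:
  n=1: λ₁ = 2.007π²/3.15² ≈ 1.996
  n=2: λ₂ = 8.028π²/3.15² ≈ 7.985 (4× faster decay)
  n=3: λ₃ = 18.063π²/3.15² ≈ 17.967 (9× faster decay)
As t → ∞, higher modes decay exponentially faster. The n=1 mode dominates: θ ~ c₁ sin(πx/3.15) e^{-λ₁t}.
Decay rate: λ₁ = 2.007π²/3.15² ≈ 1.996.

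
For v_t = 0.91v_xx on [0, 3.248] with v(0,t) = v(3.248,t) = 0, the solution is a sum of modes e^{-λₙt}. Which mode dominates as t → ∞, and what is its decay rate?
Eigenvalues: λₙ = 0.91n²π²/3.248².
First three modes:
  n=1: λ₁ = 0.91π²/3.248² ≈ 0.851
  n=2: λ₂ = 3.64π²/3.248² ≈ 3.405 (4× faster decay)
  n=3: λ₃ = 8.19π²/3.248² ≈ 7.662 (9× faster decay)
As t → ∞, higher modes decay exponentially faster. The n=1 mode dominates: v ~ c₁ sin(πx/3.248) e^{-λ₁t}.
Decay rate: λ₁ = 0.91π²/3.248² ≈ 0.851.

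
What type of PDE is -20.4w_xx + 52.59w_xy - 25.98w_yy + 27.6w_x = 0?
With A = -20.4, B = 52.59, C = -25.98, the discriminant is 645.7401. This is a hyperbolic PDE.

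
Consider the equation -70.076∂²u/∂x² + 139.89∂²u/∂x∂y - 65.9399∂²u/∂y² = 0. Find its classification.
Hyperbolic. (A = -70.076, B = 139.89, C = -65.9399 gives B² - 4AC = 1085.9943704.)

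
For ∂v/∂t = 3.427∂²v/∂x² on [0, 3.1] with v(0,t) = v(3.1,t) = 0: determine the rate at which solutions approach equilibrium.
Eigenvalues: λₙ = 3.427n²π²/3.1².
First three modes:
  n=1: λ₁ = 3.427π²/3.1² ≈ 3.52
  n=2: λ₂ = 13.708π²/3.1² ≈ 14.078 (4× faster decay)
  n=3: λ₃ = 30.843π²/3.1² ≈ 31.676 (9× faster decay)
As t → ∞, higher modes decay exponentially faster. The n=1 mode dominates: v ~ c₁ sin(πx/3.1) e^{-λ₁t}.
Decay rate: λ₁ = 3.427π²/3.1² ≈ 3.52.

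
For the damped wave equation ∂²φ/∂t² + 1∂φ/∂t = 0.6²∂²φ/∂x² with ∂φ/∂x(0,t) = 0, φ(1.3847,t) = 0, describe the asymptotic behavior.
φ → 0. Damping (γ=1) dissipates energy; oscillations decay exponentially.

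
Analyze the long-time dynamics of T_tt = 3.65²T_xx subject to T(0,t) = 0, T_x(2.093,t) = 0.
Long-time behavior: T oscillates (no decay). Energy is conserved; the solution oscillates indefinitely as standing waves.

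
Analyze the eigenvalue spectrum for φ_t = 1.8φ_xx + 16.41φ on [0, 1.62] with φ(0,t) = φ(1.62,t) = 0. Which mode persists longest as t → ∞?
Eigenvalues: λₙ = 1.8n²π²/1.62² - 16.41.
First three modes:
  n=1: λ₁ = 1.8π²/1.62² - 16.41 ≈ -9.641
  n=2: λ₂ = 7.2π²/1.62² - 16.41 ≈ 10.667
  n=3: λ₃ = 16.2π²/1.62² - 16.41 ≈ 44.513
Since 1.8π²/1.62² ≈ 6.769 < 16.41, λ₁ < 0.
The n=1 mode grows fastest (−λₙ is largest for n=1) → dominates.
Asymptotic: φ ~ c₁ sin(πx/1.62) e^{9.641t} (exponential growth at rate −λ₁ ≈ 9.641).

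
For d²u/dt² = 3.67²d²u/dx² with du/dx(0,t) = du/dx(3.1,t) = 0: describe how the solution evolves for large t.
u oscillates about a mean that drifts linearly in t (generically unbounded; no decay). There is no damping, so the nonconstant modes persist as standing waves (energy conserved, no decay). But with Neumann conditions at both ends the constant mode has eigenvalue 0: the spatial mean M(t) of u satisfies M'' = 0, so M(t) = M(0) + M'(0)·t. Unless the initial velocity has zero mean (∫u_t(x,0)dx = 0), the solution grows linearly in t (unbounded, though not exponentially); if it does have zero mean, the solution stays bounded and simply oscillates.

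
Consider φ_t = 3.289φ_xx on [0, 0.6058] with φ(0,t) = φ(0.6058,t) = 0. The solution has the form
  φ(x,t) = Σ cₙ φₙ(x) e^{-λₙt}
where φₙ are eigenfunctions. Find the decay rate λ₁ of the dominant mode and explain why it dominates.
Eigenvalues: λₙ = 3.289n²π²/0.6058².
First three modes:
  n=1: λ₁ = 3.289π²/0.6058² ≈ 88.451
  n=2: λ₂ = 13.156π²/0.6058² ≈ 353.806 (4× faster decay)
  n=3: λ₃ = 29.601π²/0.6058² ≈ 796.063 (9× faster decay)
As t → ∞, higher modes decay exponentially faster. The n=1 mode dominates: φ ~ c₁ sin(πx/0.6058) e^{-λ₁t}.
Decay rate: λ₁ = 3.289π²/0.6058² ≈ 88.451.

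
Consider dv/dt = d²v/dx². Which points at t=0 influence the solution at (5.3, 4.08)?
The entire real line. The heat equation has infinite propagation speed: any initial disturbance instantly affects all points (though exponentially small far away).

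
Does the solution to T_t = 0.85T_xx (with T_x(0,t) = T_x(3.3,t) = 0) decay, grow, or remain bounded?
T → constant (steady state). Heat is conserved (no flux at boundaries); solution approaches the spatial average.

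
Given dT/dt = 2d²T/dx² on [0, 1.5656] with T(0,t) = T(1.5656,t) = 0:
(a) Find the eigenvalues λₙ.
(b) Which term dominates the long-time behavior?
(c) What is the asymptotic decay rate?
Eigenvalues: λₙ = 2n²π²/1.5656².
First three modes:
  n=1: λ₁ = 2π²/1.5656² ≈ 8.053
  n=2: λ₂ = 8π²/1.5656² ≈ 32.213 (4× faster decay)
  n=3: λ₃ = 18π²/1.5656² ≈ 72.479 (9× faster decay)
As t → ∞, higher modes decay exponentially faster. The n=1 mode dominates: T ~ c₁ sin(πx/1.5656) e^{-λ₁t}.
Decay rate: λ₁ = 2π²/1.5656² ≈ 8.053.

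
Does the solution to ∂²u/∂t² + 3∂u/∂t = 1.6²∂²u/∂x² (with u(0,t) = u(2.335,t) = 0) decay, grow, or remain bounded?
u → 0. Damping (γ=3) dissipates energy; oscillations decay exponentially.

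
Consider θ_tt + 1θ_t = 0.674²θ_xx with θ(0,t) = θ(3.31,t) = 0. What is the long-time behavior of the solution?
As t → ∞, θ → 0. Damping (γ=1) dissipates energy; oscillations decay exponentially.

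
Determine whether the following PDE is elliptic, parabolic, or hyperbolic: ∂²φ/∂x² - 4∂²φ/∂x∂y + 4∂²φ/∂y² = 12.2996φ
Rewriting in standard form: ∂²φ/∂x² - 4∂²φ/∂x∂y + 4∂²φ/∂y² - 12.2996φ = 0. Coefficients: A = 1, B = -4, C = 4. B² - 4AC = 0, which is zero, so the equation is parabolic.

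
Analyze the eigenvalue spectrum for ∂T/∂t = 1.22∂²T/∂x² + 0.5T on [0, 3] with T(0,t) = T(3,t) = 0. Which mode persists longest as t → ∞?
Eigenvalues: λₙ = 1.22n²π²/3² - 0.5.
First three modes:
  n=1: λ₁ = 1.22π²/3² - 0.5 ≈ 0.838
  n=2: λ₂ = 4.88π²/3² - 0.5 ≈ 4.852
  n=3: λ₃ = 10.98π²/3² - 0.5 ≈ 11.541
Since 1.22π²/3² ≈ 1.338 > 0.5, all λₙ > 0.
The n=1 mode decays slowest → dominates as t → ∞.
Asymptotic: T ~ c₁ sin(πx/3) e^{-λ₁t} with decay rate λ₁ ≈ 0.838.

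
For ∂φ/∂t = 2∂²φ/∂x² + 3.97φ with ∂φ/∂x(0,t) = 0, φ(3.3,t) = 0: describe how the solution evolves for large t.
φ grows unboundedly. Reaction dominates diffusion (r=3.97 > κπ²/(4L²)≈0.45); solution grows exponentially.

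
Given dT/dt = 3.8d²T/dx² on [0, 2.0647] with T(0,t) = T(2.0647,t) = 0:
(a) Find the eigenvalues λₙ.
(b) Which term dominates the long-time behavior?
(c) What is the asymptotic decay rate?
Eigenvalues: λₙ = 3.8n²π²/2.0647².
First three modes:
  n=1: λ₁ = 3.8π²/2.0647² ≈ 8.798
  n=2: λ₂ = 15.2π²/2.0647² ≈ 35.191 (4× faster decay)
  n=3: λ₃ = 34.2π²/2.0647² ≈ 79.179 (9× faster decay)
As t → ∞, higher modes decay exponentially faster. The n=1 mode dominates: T ~ c₁ sin(πx/2.0647) e^{-λ₁t}.
Decay rate: λ₁ = 3.8π²/2.0647² ≈ 8.798.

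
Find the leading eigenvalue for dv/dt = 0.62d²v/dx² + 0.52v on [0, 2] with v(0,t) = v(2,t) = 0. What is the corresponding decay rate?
Eigenvalues: λₙ = 0.62n²π²/2² - 0.52.
First three modes:
  n=1: λ₁ = 0.62π²/2² - 0.52 ≈ 1.01
  n=2: λ₂ = 2.48π²/2² - 0.52 ≈ 5.599
  n=3: λ₃ = 5.58π²/2² - 0.52 ≈ 13.248
Since 0.62π²/2² ≈ 1.53 > 0.52, all λₙ > 0.
The n=1 mode decays slowest → dominates as t → ∞.
Asymptotic: v ~ c₁ sin(πx/2) e^{-λ₁t} with decay rate λ₁ ≈ 1.01.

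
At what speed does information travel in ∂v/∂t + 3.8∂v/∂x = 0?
Speed = 3.8. Information travels along x - 3.8t = const (rightward).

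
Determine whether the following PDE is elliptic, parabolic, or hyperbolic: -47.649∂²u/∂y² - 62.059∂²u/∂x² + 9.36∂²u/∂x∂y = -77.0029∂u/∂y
Rewriting in standard form: -62.059∂²u/∂x² + 9.36∂²u/∂x∂y - 47.649∂²u/∂y² + 77.0029∂u/∂y = 0. Coefficients: A = -62.059, B = 9.36, C = -47.649. B² - 4AC = -11740.587564, which is negative, so the equation is elliptic.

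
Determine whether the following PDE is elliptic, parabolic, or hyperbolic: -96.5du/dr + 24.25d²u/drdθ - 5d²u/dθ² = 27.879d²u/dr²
Rewriting in standard form: -27.879d²u/dr² + 24.25d²u/drdθ - 5d²u/dθ² - 96.5du/dr = 0. Coefficients: A = -27.879, B = 24.25, C = -5. B² - 4AC = 30.4825, which is positive, so the equation is hyperbolic.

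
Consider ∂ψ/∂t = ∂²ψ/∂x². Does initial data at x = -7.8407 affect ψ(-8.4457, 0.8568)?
Yes, for any finite x. The heat equation has infinite propagation speed, so all initial data affects all points at any t > 0.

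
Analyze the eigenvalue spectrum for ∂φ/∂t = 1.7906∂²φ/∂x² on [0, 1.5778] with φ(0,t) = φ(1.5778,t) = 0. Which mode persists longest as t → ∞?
Eigenvalues: λₙ = 1.7906n²π²/1.5778².
First three modes:
  n=1: λ₁ = 1.7906π²/1.5778² ≈ 7.099
  n=2: λ₂ = 7.1624π²/1.5778² ≈ 28.396 (4× faster decay)
  n=3: λ₃ = 16.1154π²/1.5778² ≈ 63.891 (9× faster decay)
As t → ∞, higher modes decay exponentially faster. The n=1 mode dominates: φ ~ c₁ sin(πx/1.5778) e^{-λ₁t}.
Decay rate: λ₁ = 1.7906π²/1.5778² ≈ 7.099.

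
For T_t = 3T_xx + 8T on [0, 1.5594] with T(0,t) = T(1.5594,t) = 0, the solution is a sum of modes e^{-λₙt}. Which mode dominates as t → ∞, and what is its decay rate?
Eigenvalues: λₙ = 3n²π²/1.5594² - 8.
First three modes:
  n=1: λ₁ = 3π²/1.5594² - 8 ≈ 4.176
  n=2: λ₂ = 12π²/1.5594² - 8 ≈ 40.704
  n=3: λ₃ = 27π²/1.5594² - 8 ≈ 101.584
Since 3π²/1.5594² ≈ 12.176 > 8, all λₙ > 0.
The n=1 mode decays slowest → dominates as t → ∞.
Asymptotic: T ~ c₁ sin(πx/1.5594) e^{-λ₁t} with decay rate λ₁ ≈ 4.176.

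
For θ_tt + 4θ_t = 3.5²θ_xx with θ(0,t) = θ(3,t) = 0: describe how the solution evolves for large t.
θ → 0. Damping (γ=4) dissipates energy; oscillations decay exponentially.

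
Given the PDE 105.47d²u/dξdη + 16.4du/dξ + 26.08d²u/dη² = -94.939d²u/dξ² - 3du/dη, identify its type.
Rewriting in standard form: 94.939d²u/dξ² + 105.47d²u/dξdη + 26.08d²u/dη² + 16.4du/dξ + 3du/dη = 0. The second-order coefficients are A = 94.939, B = 105.47, C = 26.08. Since B² - 4AC = 1219.88442 > 0, this is a hyperbolic PDE.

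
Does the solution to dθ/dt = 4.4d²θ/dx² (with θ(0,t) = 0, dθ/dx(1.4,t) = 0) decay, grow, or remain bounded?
θ → 0. Heat escapes through the Dirichlet boundary.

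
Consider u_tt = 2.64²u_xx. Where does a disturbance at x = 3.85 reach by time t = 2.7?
Domain of influence: [-3.278, 10.978]. Data at x = 3.85 spreads outward at speed 2.64.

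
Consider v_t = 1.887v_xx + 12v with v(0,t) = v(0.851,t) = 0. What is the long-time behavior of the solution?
As t → ∞, v → 0. Diffusion dominates reaction (r=12 < κπ²/L²≈25.72); solution decays.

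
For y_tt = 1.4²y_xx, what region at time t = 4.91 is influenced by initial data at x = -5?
Domain of influence: [-11.874, 1.874]. Data at x = -5 spreads outward at speed 1.4.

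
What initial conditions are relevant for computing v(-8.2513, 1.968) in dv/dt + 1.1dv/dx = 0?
A single point: x = -10.4161. The characteristic through (-8.2513, 1.968) is x - 1.1t = const, so x = -8.2513 - 1.1·1.968 = -10.4161.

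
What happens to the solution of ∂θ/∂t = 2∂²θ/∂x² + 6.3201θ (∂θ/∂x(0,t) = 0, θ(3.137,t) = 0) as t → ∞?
θ grows unboundedly. Reaction dominates diffusion (r=6.3201 > κπ²/(4L²)≈0.5); solution grows exponentially.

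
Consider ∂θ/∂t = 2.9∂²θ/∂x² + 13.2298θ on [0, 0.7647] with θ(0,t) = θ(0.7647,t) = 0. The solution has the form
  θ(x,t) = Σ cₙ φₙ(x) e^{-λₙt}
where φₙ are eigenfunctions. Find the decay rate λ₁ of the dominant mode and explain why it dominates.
Eigenvalues: λₙ = 2.9n²π²/0.7647² - 13.2298.
First three modes:
  n=1: λ₁ = 2.9π²/0.7647² - 13.2298 ≈ 35.716
  n=2: λ₂ = 11.6π²/0.7647² - 13.2298 ≈ 182.553
  n=3: λ₃ = 26.1π²/0.7647² - 13.2298 ≈ 427.283
Since 2.9π²/0.7647² ≈ 48.946 > 13.2298, all λₙ > 0.
The n=1 mode decays slowest → dominates as t → ∞.
Asymptotic: θ ~ c₁ sin(πx/0.7647) e^{-λ₁t} with decay rate λ₁ ≈ 35.716.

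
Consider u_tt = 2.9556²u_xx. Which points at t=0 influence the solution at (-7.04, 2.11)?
Domain of dependence: [-13.276316, -0.803684]. Signals travel at speed 2.9556, so data within |x - -7.04| ≤ 2.9556·2.11 = 6.236316 can reach the point.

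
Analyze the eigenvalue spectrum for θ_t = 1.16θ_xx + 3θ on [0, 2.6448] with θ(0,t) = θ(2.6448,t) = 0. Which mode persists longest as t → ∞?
Eigenvalues: λₙ = 1.16n²π²/2.6448² - 3.
First three modes:
  n=1: λ₁ = 1.16π²/2.6448² - 3 ≈ -1.363
  n=2: λ₂ = 4.64π²/2.6448² - 3 ≈ 3.547
  n=3: λ₃ = 10.44π²/2.6448² - 3 ≈ 11.73
Since 1.16π²/2.6448² ≈ 1.637 < 3, λ₁ < 0.
The n=1 mode grows fastest (−λₙ is largest for n=1) → dominates.
Asymptotic: θ ~ c₁ sin(πx/2.6448) e^{1.363t} (exponential growth at rate −λ₁ ≈ 1.363).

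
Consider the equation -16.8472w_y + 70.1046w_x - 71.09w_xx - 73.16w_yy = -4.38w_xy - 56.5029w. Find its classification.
Rewriting in standard form: -71.09w_xx + 4.38w_xy - 73.16w_yy + 70.1046w_x - 16.8472w_y + 56.5029w = 0. Elliptic. (A = -71.09, B = 4.38, C = -73.16 gives B² - 4AC = -20784.5932.)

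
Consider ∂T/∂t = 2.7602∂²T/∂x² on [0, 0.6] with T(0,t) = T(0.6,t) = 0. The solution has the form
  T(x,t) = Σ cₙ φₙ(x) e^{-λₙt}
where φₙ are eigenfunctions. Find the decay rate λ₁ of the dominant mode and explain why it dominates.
Eigenvalues: λₙ = 2.7602n²π²/0.6².
First three modes:
  n=1: λ₁ = 2.7602π²/0.6² ≈ 75.672
  n=2: λ₂ = 11.0408π²/0.6² ≈ 302.69 (4× faster decay)
  n=3: λ₃ = 24.8418π²/0.6² ≈ 681.052 (9× faster decay)
As t → ∞, higher modes decay exponentially faster. The n=1 mode dominates: T ~ c₁ sin(πx/0.6) e^{-λ₁t}.
Decay rate: λ₁ = 2.7602π²/0.6² ≈ 75.672.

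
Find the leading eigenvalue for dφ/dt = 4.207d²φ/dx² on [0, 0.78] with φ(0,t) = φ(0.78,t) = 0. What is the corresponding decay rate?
Eigenvalues: λₙ = 4.207n²π²/0.78².
First three modes:
  n=1: λ₁ = 4.207π²/0.78² ≈ 68.247
  n=2: λ₂ = 16.828π²/0.78² ≈ 272.988 (4× faster decay)
  n=3: λ₃ = 37.863π²/0.78² ≈ 614.222 (9× faster decay)
As t → ∞, higher modes decay exponentially faster. The n=1 mode dominates: φ ~ c₁ sin(πx/0.78) e^{-λ₁t}.
Decay rate: λ₁ = 4.207π²/0.78² ≈ 68.247.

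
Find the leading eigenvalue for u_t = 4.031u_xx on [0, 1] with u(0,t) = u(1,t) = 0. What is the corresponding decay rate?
Eigenvalues: λₙ = 4.031n²π².
First three modes:
  n=1: λ₁ = 4.031π² ≈ 39.784
  n=2: λ₂ = 16.124π² ≈ 159.138 (4× faster decay)
  n=3: λ₃ = 36.279π² ≈ 358.059 (9× faster decay)
As t → ∞, higher modes decay exponentially faster. The n=1 mode dominates: u ~ c₁ sin(πx) e^{-λ₁t}.
Decay rate: λ₁ = 4.031π² ≈ 39.784.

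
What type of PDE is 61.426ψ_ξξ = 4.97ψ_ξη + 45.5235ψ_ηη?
Rewriting in standard form: 61.426ψ_ξξ - 4.97ψ_ξη - 45.5235ψ_ηη = 0. With A = 61.426, B = -4.97, C = -45.5235, the discriminant is 11210.006944. This is a hyperbolic PDE.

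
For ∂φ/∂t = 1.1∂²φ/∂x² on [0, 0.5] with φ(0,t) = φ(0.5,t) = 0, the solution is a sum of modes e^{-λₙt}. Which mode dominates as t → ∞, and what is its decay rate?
Eigenvalues: λₙ = 1.1n²π²/0.5².
First three modes:
  n=1: λ₁ = 1.1π²/0.5² ≈ 43.426
  n=2: λ₂ = 4.4π²/0.5² ≈ 173.705 (4× faster decay)
  n=3: λ₃ = 9.9π²/0.5² ≈ 390.836 (9× faster decay)
As t → ∞, higher modes decay exponentially faster. The n=1 mode dominates: φ ~ c₁ sin(πx/0.5) e^{-λ₁t}.
Decay rate: λ₁ = 1.1π²/0.5² ≈ 43.426.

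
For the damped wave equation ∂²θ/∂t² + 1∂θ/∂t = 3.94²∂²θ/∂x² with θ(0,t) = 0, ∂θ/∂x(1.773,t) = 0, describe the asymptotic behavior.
θ → 0. Damping (γ=1) dissipates energy; oscillations decay exponentially.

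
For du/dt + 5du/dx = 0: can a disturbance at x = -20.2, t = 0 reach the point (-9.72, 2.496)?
No. Only data at x = -22.2 affects (-9.72, 2.496). Advection has one-way propagation along characteristics.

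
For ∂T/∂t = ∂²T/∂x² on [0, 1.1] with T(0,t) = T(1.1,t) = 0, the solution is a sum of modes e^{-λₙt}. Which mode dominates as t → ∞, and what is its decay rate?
Eigenvalues: λₙ = n²π²/1.1².
First three modes:
  n=1: λ₁ = π²/1.1² ≈ 8.157
  n=2: λ₂ = 4π²/1.1² ≈ 32.627 (4× faster decay)
  n=3: λ₃ = 9π²/1.1² ≈ 73.41 (9× faster decay)
As t → ∞, higher modes decay exponentially faster. The n=1 mode dominates: T ~ c₁ sin(πx/1.1) e^{-λ₁t}.
Decay rate: λ₁ = π²/1.1² ≈ 8.157.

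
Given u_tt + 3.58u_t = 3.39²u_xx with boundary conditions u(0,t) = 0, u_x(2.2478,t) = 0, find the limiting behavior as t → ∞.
u → 0. Damping (γ=3.58) dissipates energy; oscillations decay exponentially.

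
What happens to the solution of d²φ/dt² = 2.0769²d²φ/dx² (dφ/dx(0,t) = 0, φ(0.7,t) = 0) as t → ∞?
φ oscillates (no decay). Energy is conserved; the solution oscillates indefinitely as standing waves.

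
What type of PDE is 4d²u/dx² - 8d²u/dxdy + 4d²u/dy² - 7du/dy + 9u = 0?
With A = 4, B = -8, C = 4, the discriminant is 0. This is a parabolic PDE.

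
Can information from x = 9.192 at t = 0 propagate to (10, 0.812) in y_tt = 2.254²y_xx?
Yes. The domain of dependence is [8.169752, 11.830248], and 9.192 ∈ [8.169752, 11.830248].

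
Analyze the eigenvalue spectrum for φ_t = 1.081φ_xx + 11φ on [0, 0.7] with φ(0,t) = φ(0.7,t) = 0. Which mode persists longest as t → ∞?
Eigenvalues: λₙ = 1.081n²π²/0.7² - 11.
First three modes:
  n=1: λ₁ = 1.081π²/0.7² - 11 ≈ 10.774
  n=2: λ₂ = 4.324π²/0.7² - 11 ≈ 76.094
  n=3: λ₃ = 9.729π²/0.7² - 11 ≈ 184.962
Since 1.081π²/0.7² ≈ 21.774 > 11, all λₙ > 0.
The n=1 mode decays slowest → dominates as t → ∞.
Asymptotic: φ ~ c₁ sin(πx/0.7) e^{-λ₁t} with decay rate λ₁ ≈ 10.774.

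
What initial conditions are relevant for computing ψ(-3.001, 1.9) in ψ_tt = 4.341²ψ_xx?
Domain of dependence: [-11.2489, 5.2469]. Signals travel at speed 4.341, so data within |x - -3.001| ≤ 4.341·1.9 = 8.2479 can reach the point.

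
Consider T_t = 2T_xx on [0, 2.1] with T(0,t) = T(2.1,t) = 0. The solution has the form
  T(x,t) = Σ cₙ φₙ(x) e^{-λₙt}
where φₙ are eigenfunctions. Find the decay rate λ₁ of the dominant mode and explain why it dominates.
Eigenvalues: λₙ = 2n²π²/2.1².
First three modes:
  n=1: λ₁ = 2π²/2.1² ≈ 4.476
  n=2: λ₂ = 8π²/2.1² ≈ 17.904 (4× faster decay)
  n=3: λ₃ = 18π²/2.1² ≈ 40.284 (9× faster decay)
As t → ∞, higher modes decay exponentially faster. The n=1 mode dominates: T ~ c₁ sin(πx/2.1) e^{-λ₁t}.
Decay rate: λ₁ = 2π²/2.1² ≈ 4.476.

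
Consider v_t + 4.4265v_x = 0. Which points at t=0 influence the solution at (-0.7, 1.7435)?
A single point: x = -8.41760275. The characteristic through (-0.7, 1.7435) is x - 4.4265t = const, so x = -0.7 - 4.4265·1.7435 = -8.41760275.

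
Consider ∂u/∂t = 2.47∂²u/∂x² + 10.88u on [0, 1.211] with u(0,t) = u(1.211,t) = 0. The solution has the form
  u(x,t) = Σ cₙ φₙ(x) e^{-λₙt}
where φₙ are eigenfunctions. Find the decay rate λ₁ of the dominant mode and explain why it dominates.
Eigenvalues: λₙ = 2.47n²π²/1.211² - 10.88.
First three modes:
  n=1: λ₁ = 2.47π²/1.211² - 10.88 ≈ 5.743
  n=2: λ₂ = 9.88π²/1.211² - 10.88 ≈ 55.612
  n=3: λ₃ = 22.23π²/1.211² - 10.88 ≈ 138.727
Since 2.47π²/1.211² ≈ 16.623 > 10.88, all λₙ > 0.
The n=1 mode decays slowest → dominates as t → ∞.
Asymptotic: u ~ c₁ sin(πx/1.211) e^{-λ₁t} with decay rate λ₁ ≈ 5.743.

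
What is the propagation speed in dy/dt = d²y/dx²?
Infinite. The heat equation is parabolic, not hyperbolic, so disturbances propagate instantly.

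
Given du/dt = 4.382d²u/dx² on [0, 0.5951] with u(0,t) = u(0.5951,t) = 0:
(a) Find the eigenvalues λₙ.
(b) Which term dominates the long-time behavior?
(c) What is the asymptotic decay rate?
Eigenvalues: λₙ = 4.382n²π²/0.5951².
First three modes:
  n=1: λ₁ = 4.382π²/0.5951² ≈ 122.122
  n=2: λ₂ = 17.528π²/0.5951² ≈ 488.486 (4× faster decay)
  n=3: λ₃ = 39.438π²/0.5951² ≈ 1099.094 (9× faster decay)
As t → ∞, higher modes decay exponentially faster. The n=1 mode dominates: u ~ c₁ sin(πx/0.5951) e^{-λ₁t}.
Decay rate: λ₁ = 4.382π²/0.5951² ≈ 122.122.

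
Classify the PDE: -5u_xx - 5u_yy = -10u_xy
Rewriting in standard form: -5u_xx + 10u_xy - 5u_yy = 0. A = -5, B = 10, C = -5. Discriminant B² - 4AC = 0. Since 0 = 0, parabolic.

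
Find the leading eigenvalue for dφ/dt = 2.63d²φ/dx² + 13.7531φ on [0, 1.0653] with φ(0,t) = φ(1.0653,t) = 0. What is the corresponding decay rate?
Eigenvalues: λₙ = 2.63n²π²/1.0653² - 13.7531.
First three modes:
  n=1: λ₁ = 2.63π²/1.0653² - 13.7531 ≈ 9.119
  n=2: λ₂ = 10.52π²/1.0653² - 13.7531 ≈ 77.736
  n=3: λ₃ = 23.67π²/1.0653² - 13.7531 ≈ 192.098
Since 2.63π²/1.0653² ≈ 22.872 > 13.7531, all λₙ > 0.
The n=1 mode decays slowest → dominates as t → ∞.
Asymptotic: φ ~ c₁ sin(πx/1.0653) e^{-λ₁t} with decay rate λ₁ ≈ 9.119.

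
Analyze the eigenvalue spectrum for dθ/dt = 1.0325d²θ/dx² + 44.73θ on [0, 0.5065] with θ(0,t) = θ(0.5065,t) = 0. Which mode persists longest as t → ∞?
Eigenvalues: λₙ = 1.0325n²π²/0.5065² - 44.73.
First three modes:
  n=1: λ₁ = 1.0325π²/0.5065² - 44.73 ≈ -5.008
  n=2: λ₂ = 4.13π²/0.5065² - 44.73 ≈ 114.158
  n=3: λ₃ = 9.2925π²/0.5065² - 44.73 ≈ 312.768
Since 1.0325π²/0.5065² ≈ 39.722 < 44.73, λ₁ < 0.
The n=1 mode grows fastest (−λₙ is largest for n=1) → dominates.
Asymptotic: θ ~ c₁ sin(πx/0.5065) e^{5.008t} (exponential growth at rate −λ₁ ≈ 5.008).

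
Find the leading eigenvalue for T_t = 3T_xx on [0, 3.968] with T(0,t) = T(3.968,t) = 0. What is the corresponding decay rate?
Eigenvalues: λₙ = 3n²π²/3.968².
First three modes:
  n=1: λ₁ = 3π²/3.968² ≈ 1.881
  n=2: λ₂ = 12π²/3.968² ≈ 7.522 (4× faster decay)
  n=3: λ₃ = 27π²/3.968² ≈ 16.925 (9× faster decay)
As t → ∞, higher modes decay exponentially faster. The n=1 mode dominates: T ~ c₁ sin(πx/3.968) e^{-λ₁t}.
Decay rate: λ₁ = 3π²/3.968² ≈ 1.881.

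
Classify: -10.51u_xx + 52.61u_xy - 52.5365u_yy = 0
Hyperbolic (discriminant = 559.17764).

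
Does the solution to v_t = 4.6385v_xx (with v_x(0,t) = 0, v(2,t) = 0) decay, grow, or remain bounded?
v → 0. Heat escapes through the Dirichlet boundary.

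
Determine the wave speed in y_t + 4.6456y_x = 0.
Speed = 4.6456. Information travels along x - 4.6456t = const (rightward).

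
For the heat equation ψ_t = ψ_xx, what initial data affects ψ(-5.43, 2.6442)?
The entire real line. The heat equation has infinite propagation speed: any initial disturbance instantly affects all points (though exponentially small far away).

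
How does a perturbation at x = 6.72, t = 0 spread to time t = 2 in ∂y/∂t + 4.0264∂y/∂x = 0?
At x = 14.7728. The characteristic carries data from (6.72, 0) to (14.7728, 2).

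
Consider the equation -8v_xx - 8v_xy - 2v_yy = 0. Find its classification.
Parabolic. (A = -8, B = -8, C = -2 gives B² - 4AC = 0.)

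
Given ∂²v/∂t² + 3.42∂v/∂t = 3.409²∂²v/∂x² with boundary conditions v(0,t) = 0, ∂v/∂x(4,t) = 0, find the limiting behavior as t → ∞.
v → 0. Damping (γ=3.42) dissipates energy; oscillations decay exponentially.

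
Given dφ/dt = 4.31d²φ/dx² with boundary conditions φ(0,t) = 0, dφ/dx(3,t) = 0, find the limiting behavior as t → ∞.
φ → 0. Heat escapes through the Dirichlet boundary.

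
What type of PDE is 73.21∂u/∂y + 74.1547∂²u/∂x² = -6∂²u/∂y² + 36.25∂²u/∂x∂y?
Rewriting in standard form: 74.1547∂²u/∂x² - 36.25∂²u/∂x∂y + 6∂²u/∂y² + 73.21∂u/∂y = 0. With A = 74.1547, B = -36.25, C = 6, the discriminant is -465.6503. This is an elliptic PDE.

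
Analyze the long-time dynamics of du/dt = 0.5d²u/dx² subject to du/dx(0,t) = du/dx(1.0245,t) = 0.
Long-time behavior: u → constant (steady state). Heat is conserved (no flux at boundaries); solution approaches the spatial average.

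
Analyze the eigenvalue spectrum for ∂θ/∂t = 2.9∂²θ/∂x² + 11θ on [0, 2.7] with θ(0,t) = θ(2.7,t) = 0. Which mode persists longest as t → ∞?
Eigenvalues: λₙ = 2.9n²π²/2.7² - 11.
First three modes:
  n=1: λ₁ = 2.9π²/2.7² - 11 ≈ -7.074
  n=2: λ₂ = 11.6π²/2.7² - 11 ≈ 4.705
  n=3: λ₃ = 26.1π²/2.7² - 11 ≈ 24.336
Since 2.9π²/2.7² ≈ 3.926 < 11, λ₁ < 0.
The n=1 mode grows fastest (−λₙ is largest for n=1) → dominates.
Asymptotic: θ ~ c₁ sin(πx/2.7) e^{7.074t} (exponential growth at rate −λ₁ ≈ 7.074).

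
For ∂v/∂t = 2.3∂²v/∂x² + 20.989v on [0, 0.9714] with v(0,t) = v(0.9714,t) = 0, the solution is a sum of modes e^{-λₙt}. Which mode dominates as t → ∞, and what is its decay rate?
Eigenvalues: λₙ = 2.3n²π²/0.9714² - 20.989.
First three modes:
  n=1: λ₁ = 2.3π²/0.9714² - 20.989 ≈ 3.067
  n=2: λ₂ = 9.2π²/0.9714² - 20.989 ≈ 75.237
  n=3: λ₃ = 20.7π²/0.9714² - 20.989 ≈ 195.519
Since 2.3π²/0.9714² ≈ 24.056 > 20.989, all λₙ > 0.
The n=1 mode decays slowest → dominates as t → ∞.
Asymptotic: v ~ c₁ sin(πx/0.9714) e^{-λ₁t} with decay rate λ₁ ≈ 3.067.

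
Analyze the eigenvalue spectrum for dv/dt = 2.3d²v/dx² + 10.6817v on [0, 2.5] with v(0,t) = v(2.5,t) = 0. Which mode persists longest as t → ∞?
Eigenvalues: λₙ = 2.3n²π²/2.5² - 10.6817.
First three modes:
  n=1: λ₁ = 2.3π²/2.5² - 10.6817 ≈ -7.05
  n=2: λ₂ = 9.2π²/2.5² - 10.6817 ≈ 3.846
  n=3: λ₃ = 20.7π²/2.5² - 10.6817 ≈ 22.006
Since 2.3π²/2.5² ≈ 3.632 < 10.6817, λ₁ < 0.
The n=1 mode grows fastest (−λₙ is largest for n=1) → dominates.
Asymptotic: v ~ c₁ sin(πx/2.5) e^{7.05t} (exponential growth at rate −λ₁ ≈ 7.05).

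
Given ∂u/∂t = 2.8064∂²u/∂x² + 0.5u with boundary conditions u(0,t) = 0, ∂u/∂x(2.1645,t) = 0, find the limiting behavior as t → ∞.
u → 0. Diffusion dominates reaction (r=0.5 < κπ²/(4L²)≈1.48); solution decays.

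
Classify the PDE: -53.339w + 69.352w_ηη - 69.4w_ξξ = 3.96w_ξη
Rewriting in standard form: -69.4w_ξξ - 3.96w_ξη + 69.352w_ηη - 53.339w = 0. A = -69.4, B = -3.96, C = 69.352. Discriminant B² - 4AC = 19267.7968. Since 19267.7968 > 0, hyperbolic.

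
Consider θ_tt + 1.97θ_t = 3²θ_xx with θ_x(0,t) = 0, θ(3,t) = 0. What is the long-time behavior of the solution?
As t → ∞, θ → 0. Damping (γ=1.97) dissipates energy; oscillations decay exponentially.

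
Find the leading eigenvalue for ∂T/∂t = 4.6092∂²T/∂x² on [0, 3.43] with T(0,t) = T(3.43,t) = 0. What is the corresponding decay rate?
Eigenvalues: λₙ = 4.6092n²π²/3.43².
First three modes:
  n=1: λ₁ = 4.6092π²/3.43² ≈ 3.867
  n=2: λ₂ = 18.4368π²/3.43² ≈ 15.467 (4× faster decay)
  n=3: λ₃ = 41.4828π²/3.43² ≈ 34.8 (9× faster decay)
As t → ∞, higher modes decay exponentially faster. The n=1 mode dominates: T ~ c₁ sin(πx/3.43) e^{-λ₁t}.
Decay rate: λ₁ = 4.6092π²/3.43² ≈ 3.867.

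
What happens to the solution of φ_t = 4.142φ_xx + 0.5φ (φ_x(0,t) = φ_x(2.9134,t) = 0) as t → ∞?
φ grows unboundedly. With Neumann BCs the constant mode has diffusion eigenvalue 0, so any r > 0 makes it grow like e^(0.5t); solution grows exponentially.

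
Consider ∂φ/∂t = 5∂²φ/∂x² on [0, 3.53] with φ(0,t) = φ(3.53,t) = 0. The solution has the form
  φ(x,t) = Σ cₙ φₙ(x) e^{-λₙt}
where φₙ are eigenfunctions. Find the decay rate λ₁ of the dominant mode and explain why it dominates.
Eigenvalues: λₙ = 5n²π²/3.53².
First three modes:
  n=1: λ₁ = 5π²/3.53² ≈ 3.96
  n=2: λ₂ = 20π²/3.53² ≈ 15.841 (4× faster decay)
  n=3: λ₃ = 45π²/3.53² ≈ 35.642 (9× faster decay)
As t → ∞, higher modes decay exponentially faster. The n=1 mode dominates: φ ~ c₁ sin(πx/3.53) e^{-λ₁t}.
Decay rate: λ₁ = 5π²/3.53² ≈ 3.96.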